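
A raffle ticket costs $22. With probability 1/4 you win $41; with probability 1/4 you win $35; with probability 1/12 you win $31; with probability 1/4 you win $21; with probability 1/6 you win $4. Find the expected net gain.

5.5

E[payout] = 41·1/4 + 35·1/4 + 31·1/12 + 21·1/4 + 4·1/6
 = 41/4 + 35/4 + 31/12 + 21/4 + 2/3
 = 55/2
Net = 55/2 - 22 = 11/2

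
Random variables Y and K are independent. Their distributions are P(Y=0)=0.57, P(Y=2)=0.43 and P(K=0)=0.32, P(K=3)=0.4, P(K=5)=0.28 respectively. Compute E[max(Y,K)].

E[max(Y,K)] = Σ_y Σ_k max(y,k) · P(Y=y)P(K=k)
 = 0·0.1824 + 3·0.228 + 5·0.1596 + 2·0.1376 + 3·0.172 + 5·0.1204
 = 0 + 0.684 + 0.798 + 0.2752 + 0.516 + 0.602
 = 2.8752

2.8752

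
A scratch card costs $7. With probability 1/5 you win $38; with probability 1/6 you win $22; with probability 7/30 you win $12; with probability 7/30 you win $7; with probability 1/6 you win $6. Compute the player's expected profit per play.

E[payout] = 38·1/5 + 22·1/6 + 12·7/30 + 7·7/30 + 6·1/6
 = 38/5 + 11/3 + 14/5 + 49/30 + 1
 = 167/10
Net = 167/10 - 7 = 97/10

9.7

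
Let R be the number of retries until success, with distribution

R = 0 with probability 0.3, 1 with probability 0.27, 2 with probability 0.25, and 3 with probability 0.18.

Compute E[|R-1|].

E[|R-1|] = Σ |r-1|·P(R=r)
 = 1·0.3 + 0·0.27 + 1·0.25 + 2·0.18
 = 0.3 + 0 + 0.25 + 0.36
 = 0.91

0.91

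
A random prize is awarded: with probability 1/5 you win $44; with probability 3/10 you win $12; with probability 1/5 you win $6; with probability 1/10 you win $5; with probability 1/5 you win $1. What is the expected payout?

14.3

E[payout] = 44·1/5 + 12·3/10 + 6·1/5 + 5·1/10 + 1·1/5
 = 44/5 + 18/5 + 6/5 + 1/2 + 1/5
 = 143/10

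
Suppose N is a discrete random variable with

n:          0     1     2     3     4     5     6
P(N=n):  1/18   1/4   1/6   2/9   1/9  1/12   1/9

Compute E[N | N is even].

P(N is even) = 1/18 + 1/6 + 1/9 + 1/9 = 4/9.
E[N | N is even] = [0·1/18 + 2·1/6 + 4·1/9 + 6·1/9] / (4/9)
 = 13/9 / (4/9)
 = 13/4

3.25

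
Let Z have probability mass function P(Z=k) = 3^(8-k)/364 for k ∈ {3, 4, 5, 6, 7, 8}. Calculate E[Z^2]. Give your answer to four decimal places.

12.8929

E[Z^2] = Σ z^2·P(Z=z)
 = 9·243/364 + 16·81/364 + 25·27/364 + 36·9/364 + 49·3/364 + 64·1/364
 = 2187/364 + 324/91 + 675/364 + 81/91 + 21/52 + 16/91
 = 361/28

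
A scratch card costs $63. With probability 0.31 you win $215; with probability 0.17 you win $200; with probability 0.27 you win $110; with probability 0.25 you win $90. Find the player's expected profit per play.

E[payout] = 215·0.31 + 200·0.17 + 110·0.27 + 90·0.25
 = 66.65 + 34 + 29.7 + 22.5
 = 152.85
Net = 152.85 - 63 = 89.85

89.85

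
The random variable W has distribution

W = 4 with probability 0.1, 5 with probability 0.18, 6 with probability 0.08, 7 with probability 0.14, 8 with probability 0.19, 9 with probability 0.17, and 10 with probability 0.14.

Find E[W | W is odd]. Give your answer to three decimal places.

P(W is odd) = 0.18 + 0.14 + 0.17 = 0.49.
E[W | W is odd] = [5·0.18 + 7·0.14 + 9·0.17] / 0.49
 = 3.41 / 0.49
 = 341/49

6.959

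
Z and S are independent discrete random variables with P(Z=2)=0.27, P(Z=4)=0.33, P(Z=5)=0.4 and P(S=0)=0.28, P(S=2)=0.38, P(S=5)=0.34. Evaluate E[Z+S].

6.32

E[Z+S] = Σ_z Σ_s (z+s) · P(Z=z)P(S=s)
 = 2·0.0756 + 4·0.1026 + 7·0.0918 + 4·0.0924 + 6·0.1254 + 9·0.1122 + 5·0.112 + 7·0.152 + 10·0.136
 = 0.1512 + 0.4104 + 0.6426 + 0.3696 + 0.7524 + 1.0098 + 0.56 + 1.064 + 1.36
 = 6.32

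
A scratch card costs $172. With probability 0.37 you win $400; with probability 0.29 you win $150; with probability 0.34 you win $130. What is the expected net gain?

E[payout] = 400·0.37 + 150·0.29 + 130·0.34
 = 148 + 43.5 + 44.2
 = 235.7
Net = 235.7 - 172 = 63.7

63.7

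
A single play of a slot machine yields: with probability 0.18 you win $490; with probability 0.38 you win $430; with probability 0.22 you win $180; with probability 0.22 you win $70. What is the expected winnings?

E[payout] = 490·0.18 + 430·0.38 + 180·0.22 + 70·0.22
 = 88.2 + 163.4 + 39.6 + 15.4
 = 306.6

306.6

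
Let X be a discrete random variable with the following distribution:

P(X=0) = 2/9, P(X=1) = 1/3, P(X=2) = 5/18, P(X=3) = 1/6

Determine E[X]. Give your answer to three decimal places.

E[X] = Σ x·P(X=x)
 = 0·2/9 + 1·1/3 + 2·5/18 + 3·1/6
 = 0 + 1/3 + 5/9 + 1/2
 = 25/18

1.389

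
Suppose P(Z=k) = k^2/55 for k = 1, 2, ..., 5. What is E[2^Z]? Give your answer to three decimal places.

20.836

E[2^Z] = Σ 2^z·P(Z=z)
 = 2·1/55 + 4·4/55 + 8·9/55 + 16·16/55 + 32·5/11
 = 2/55 + 16/55 + 72/55 + 256/55 + 160/11
 = 1146/55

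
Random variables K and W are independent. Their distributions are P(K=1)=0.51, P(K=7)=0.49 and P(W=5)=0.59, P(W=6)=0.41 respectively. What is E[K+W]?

9.35

E[K+W] = Σ_k Σ_w (k+w) · P(K=k)P(W=w)
 = 6·0.3009 + 7·0.2091 + 12·0.2891 + 13·0.2009
 = 1.8054 + 1.4637 + 3.4692 + 2.6117
 = 9.35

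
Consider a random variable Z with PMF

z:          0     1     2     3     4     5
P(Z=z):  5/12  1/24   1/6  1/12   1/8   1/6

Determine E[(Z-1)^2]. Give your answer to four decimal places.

4.7083

E[(Z-1)^2] = Σ (z-1)^2·P(Z=z)
 = 1·5/12 + 0·1/24 + 1·1/6 + 4·1/12 + 9·1/8 + 16·1/6
 = 5/12 + 0 + 1/6 + 1/3 + 9/8 + 8/3
 = 113/24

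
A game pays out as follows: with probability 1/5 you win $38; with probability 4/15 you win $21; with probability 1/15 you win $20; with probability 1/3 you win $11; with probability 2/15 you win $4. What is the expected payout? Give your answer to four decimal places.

18.7333

E[payout] = 38·1/5 + 21·4/15 + 20·1/15 + 11·1/3 + 4·2/15
 = 38/5 + 28/5 + 4/3 + 11/3 + 8/15
 = 281/15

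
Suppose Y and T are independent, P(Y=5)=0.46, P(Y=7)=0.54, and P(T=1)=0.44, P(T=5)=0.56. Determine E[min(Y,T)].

E[min(Y,T)] = Σ_y Σ_t min(y,t) · P(Y=y)P(T=t)
 = 1·0.2024 + 5·0.2576 + 1·0.2376 + 5·0.3024
 = 0.2024 + 1.288 + 0.2376 + 1.512
 = 3.24

3.24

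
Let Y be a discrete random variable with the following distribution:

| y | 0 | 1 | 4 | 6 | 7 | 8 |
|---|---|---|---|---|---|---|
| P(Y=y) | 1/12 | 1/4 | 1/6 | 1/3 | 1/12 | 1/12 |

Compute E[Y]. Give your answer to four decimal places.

4.1667

E[Y] = Σ y·P(Y=y)
 = 0·1/12 + 1·1/4 + 4·1/6 + 6·1/3 + 7·1/12 + 8·1/12
 = 0 + 1/4 + 2/3 + 2 + 7/12 + 2/3
 = 25/6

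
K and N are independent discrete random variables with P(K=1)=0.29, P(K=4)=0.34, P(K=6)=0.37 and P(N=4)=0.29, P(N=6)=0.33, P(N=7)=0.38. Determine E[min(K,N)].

E[min(K,N)] = Σ_k Σ_n min(k,n) · P(K=k)P(N=n)
 = 1·0.0841 + 1·0.0957 + 1·0.1102 + 4·0.0986 + 4·0.1122 + 4·0.1292 + 4·0.1073 + 6·0.1221 + 6·0.1406
 = 0.0841 + 0.0957 + 0.1102 + 0.3944 + 0.4488 + 0.5168 + 0.4292 + 0.7326 + 0.8436
 = 3.6554

3.6554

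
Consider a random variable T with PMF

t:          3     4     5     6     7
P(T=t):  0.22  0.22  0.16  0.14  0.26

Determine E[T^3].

159.44

E[T^3] = Σ t^3·P(T=t)
 = 27·0.22 + 64·0.22 + 125·0.16 + 216·0.14 + 343·0.26
 = 5.94 + 14.08 + 20 + 30.24 + 89.18
 = 159.44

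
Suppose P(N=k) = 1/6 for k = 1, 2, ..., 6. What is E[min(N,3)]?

E[min(N,3)] = Σ min(n,3)·P(N=n)
 = 1·1/6 + 2·1/6 + 3·1/6 + 3·1/6 + 3·1/6 + 3·1/6
 = 1/6 + 1/3 + 1/2 + 1/2 + 1/2 + 1/2
 = 5/2

2.5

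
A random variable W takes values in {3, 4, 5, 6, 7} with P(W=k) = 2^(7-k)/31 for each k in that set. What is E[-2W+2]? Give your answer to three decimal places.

-5.677

E[-2W+2] = Σ (-2w+2)·P(W=w)
 = (-4)·16/31 + (-6)·8/31 + (-8)·4/31 + (-10)·2/31 + (-12)·1/31
 = (-64/31) + (-48/31) + (-32/31) + (-20/31) + (-12/31)
 = -176/31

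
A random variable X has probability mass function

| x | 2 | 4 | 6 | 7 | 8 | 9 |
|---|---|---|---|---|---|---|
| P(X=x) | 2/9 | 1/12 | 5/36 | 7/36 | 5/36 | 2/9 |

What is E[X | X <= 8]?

P(X <= 8) = 2/9 + 1/12 + 5/36 + 7/36 + 5/36 = 7/9.
E[X | X <= 8] = [2·2/9 + 4·1/12 + 6·5/36 + 7·7/36 + 8·5/36] / (7/9)
 = 49/12 / (7/9)
 = 21/4

5.25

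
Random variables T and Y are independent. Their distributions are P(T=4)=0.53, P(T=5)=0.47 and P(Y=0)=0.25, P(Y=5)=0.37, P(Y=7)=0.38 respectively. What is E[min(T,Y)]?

E[min(T,Y)] = Σ_t Σ_y min(t,y) · P(T=t)P(Y=y)
 = 0·0.1325 + 4·0.1961 + 4·0.2014 + 0·0.1175 + 5·0.1739 + 5·0.1786
 = 0 + 0.7844 + 0.8056 + 0 + 0.8695 + 0.893
 = 3.3525

3.3525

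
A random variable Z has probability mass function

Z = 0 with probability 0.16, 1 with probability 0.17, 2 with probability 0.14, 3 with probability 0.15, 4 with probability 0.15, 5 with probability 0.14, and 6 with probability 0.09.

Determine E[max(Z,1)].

2.9

E[max(Z,1)] = Σ max(z,1)·P(Z=z)
 = 1·0.16 + 1·0.17 + 2·0.14 + 3·0.15 + 4·0.15 + 5·0.14 + 6·0.09
 = 0.16 + 0.17 + 0.28 + 0.45 + 0.6 + 0.7 + 0.54
 = 2.9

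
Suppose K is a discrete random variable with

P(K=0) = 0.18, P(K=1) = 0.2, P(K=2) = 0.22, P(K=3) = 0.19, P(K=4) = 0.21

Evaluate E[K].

2.05

E[K] = Σ k·P(K=k)
 = 0·0.18 + 1·0.2 + 2·0.22 + 3·0.19 + 4·0.21
 = 0 + 0.2 + 0.44 + 0.57 + 0.84
 = 2.05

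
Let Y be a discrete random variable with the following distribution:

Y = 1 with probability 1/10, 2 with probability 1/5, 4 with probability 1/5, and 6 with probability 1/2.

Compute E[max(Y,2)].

4.4

E[max(Y,2)] = Σ max(y,2)·P(Y=y)
 = 2·1/10 + 2·1/5 + 4·1/5 + 6·1/2
 = 1/5 + 2/5 + 4/5 + 3
 = 22/5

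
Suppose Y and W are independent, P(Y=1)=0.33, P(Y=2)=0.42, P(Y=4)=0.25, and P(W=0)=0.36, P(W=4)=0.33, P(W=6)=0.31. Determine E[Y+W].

5.35

E[Y+W] = Σ_y Σ_w (y+w) · P(Y=y)P(W=w)
 = 1·0.1188 + 5·0.1089 + 7·0.1023 + 2·0.1512 + 6·0.1386 + 8·0.1302 + 4·0.09 + 8·0.0825 + 10·0.0775
 = 0.1188 + 0.5445 + 0.7161 + 0.3024 + 0.8316 + 1.0416 + 0.36 + 0.66 + 0.775
 = 5.35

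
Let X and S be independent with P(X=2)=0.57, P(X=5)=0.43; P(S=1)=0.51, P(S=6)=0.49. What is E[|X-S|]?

E[|X-S|] = Σ_x Σ_s |x-s| · P(X=x)P(S=s)
 = 1·0.2907 + 4·0.2793 + 4·0.2193 + 1·0.2107
 = 0.2907 + 1.1172 + 0.8772 + 0.2107
 = 2.4958

2.4958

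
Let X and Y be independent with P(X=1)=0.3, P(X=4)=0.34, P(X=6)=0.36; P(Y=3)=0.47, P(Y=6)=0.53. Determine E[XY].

17.5338

E[XY] = Σ_x Σ_y xy · P(X=x)P(Y=y)
 = 3·0.141 + 6·0.159 + 12·0.1598 + 24·0.1802 + 18·0.1692 + 36·0.1908
 = 0.423 + 0.954 + 1.9176 + 4.3248 + 3.0456 + 6.8688
 = 17.5338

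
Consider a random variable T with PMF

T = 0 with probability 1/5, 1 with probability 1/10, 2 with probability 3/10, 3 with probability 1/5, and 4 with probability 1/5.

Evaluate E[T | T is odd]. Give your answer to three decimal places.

P(T is odd) = 1/10 + 1/5 = 3/10.
E[T | T is odd] = [1·1/10 + 3·1/5] / (3/10)
 = 7/10 / (3/10)
 = 7/3

2.333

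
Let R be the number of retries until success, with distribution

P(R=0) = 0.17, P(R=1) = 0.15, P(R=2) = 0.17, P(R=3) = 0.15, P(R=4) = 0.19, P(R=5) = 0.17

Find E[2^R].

10.83

E[2^R] = Σ 2^r·P(R=r)
 = 1·0.17 + 2·0.15 + 4·0.17 + 8·0.15 + 16·0.19 + 32·0.17
 = 0.17 + 0.3 + 0.68 + 1.2 + 3.04 + 5.44
 = 10.83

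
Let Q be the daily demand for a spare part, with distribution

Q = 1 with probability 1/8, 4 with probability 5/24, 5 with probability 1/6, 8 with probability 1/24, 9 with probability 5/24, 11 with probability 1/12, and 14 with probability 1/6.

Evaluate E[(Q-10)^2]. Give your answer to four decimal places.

24.9167

E[(Q-10)^2] = Σ (q-10)^2·P(Q=q)
 = 81·1/8 + 36·5/24 + 25·1/6 + 4·1/24 + 1·5/24 + 1·1/12 + 16·1/6
 = 81/8 + 15/2 + 25/6 + 1/6 + 5/24 + 1/12 + 8/3
 = 299/12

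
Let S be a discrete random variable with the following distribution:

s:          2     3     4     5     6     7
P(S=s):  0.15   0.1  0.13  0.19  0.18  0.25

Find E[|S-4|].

1.7

E[|S-4|] = Σ |s-4|·P(S=s)
 = 2·0.15 + 1·0.1 + 0·0.13 + 1·0.19 + 2·0.18 + 3·0.25
 = 0.3 + 0.1 + 0 + 0.19 + 0.36 + 0.75
 = 1.7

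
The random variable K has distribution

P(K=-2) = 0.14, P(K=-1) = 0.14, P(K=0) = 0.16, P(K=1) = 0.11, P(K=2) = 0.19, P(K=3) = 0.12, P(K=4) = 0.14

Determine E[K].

E[K] = Σ k·P(K=k)
 = (-2)·0.14 + (-1)·0.14 + 0·0.16 + 1·0.11 + 2·0.19 + 3·0.12 + 4·0.14
 = (-0.28) + (-0.14) + 0 + 0.11 + 0.38 + 0.36 + 0.56
 = 0.99

0.99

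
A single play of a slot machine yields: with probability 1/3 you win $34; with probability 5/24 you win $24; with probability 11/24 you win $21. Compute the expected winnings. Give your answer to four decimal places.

25.9583

E[payout] = 34·1/3 + 24·5/24 + 21·11/24
 = 34/3 + 5 + 77/8
 = 623/24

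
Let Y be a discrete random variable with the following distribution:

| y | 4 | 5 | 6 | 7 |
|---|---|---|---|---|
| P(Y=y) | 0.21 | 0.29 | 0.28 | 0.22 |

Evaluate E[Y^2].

31.47

E[Y^2] = Σ y^2·P(Y=y)
 = 16·0.21 + 25·0.29 + 36·0.28 + 49·0.22
 = 3.36 + 7.25 + 10.08 + 10.78
 = 31.47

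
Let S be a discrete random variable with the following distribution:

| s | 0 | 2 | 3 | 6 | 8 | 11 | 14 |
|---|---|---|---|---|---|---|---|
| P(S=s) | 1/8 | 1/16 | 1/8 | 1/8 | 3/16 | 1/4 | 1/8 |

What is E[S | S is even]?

P(S is even) = 1/8 + 1/16 + 1/8 + 3/16 + 1/8 = 5/8.
E[S | S is even] = [0·1/8 + 2·1/16 + 6·1/8 + 8·3/16 + 14·1/8] / (5/8)
 = 33/8 / (5/8)
 = 33/5

6.6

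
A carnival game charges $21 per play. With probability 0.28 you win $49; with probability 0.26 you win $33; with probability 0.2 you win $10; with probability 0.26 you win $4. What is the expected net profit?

4.34

E[payout] = 49·0.28 + 33·0.26 + 10·0.2 + 4·0.26
 = 13.72 + 8.58 + 2 + 1.04
 = 25.34
Net = 25.34 - 21 = 4.34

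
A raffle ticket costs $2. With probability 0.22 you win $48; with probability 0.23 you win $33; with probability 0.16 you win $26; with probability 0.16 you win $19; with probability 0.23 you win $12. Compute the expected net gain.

26.11

E[payout] = 48·0.22 + 33·0.23 + 26·0.16 + 19·0.16 + 12·0.23
 = 10.56 + 7.59 + 4.16 + 3.04 + 2.76
 = 28.11
Net = 28.11 - 2 = 26.11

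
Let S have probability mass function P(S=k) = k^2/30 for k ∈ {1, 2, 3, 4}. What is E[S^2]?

E[S^2] = Σ s^2·P(S=s)
 = 1·1/30 + 4·2/15 + 9·3/10 + 16·8/15
 = 1/30 + 8/15 + 27/10 + 128/15
 = 59/5

11.8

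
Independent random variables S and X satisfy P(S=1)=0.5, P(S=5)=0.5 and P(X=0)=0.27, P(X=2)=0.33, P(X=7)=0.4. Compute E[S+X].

E[S+X] = Σ_s Σ_x (s+x) · P(S=s)P(X=x)
 = 1·0.135 + 3·0.165 + 8·0.2 + 5·0.135 + 7·0.165 + 12·0.2
 = 0.135 + 0.495 + 1.6 + 0.675 + 1.155 + 2.4
 = 6.46

6.46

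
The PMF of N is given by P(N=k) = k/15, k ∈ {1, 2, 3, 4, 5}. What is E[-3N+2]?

E[-3N+2] = Σ (-3n+2)·P(N=n)
 = (-1)·1/15 + (-4)·2/15 + (-7)·1/5 + (-10)·4/15 + (-13)·1/3
 = (-1/15) + (-8/15) + (-7/5) + (-8/3) + (-13/3)
 = -9

-9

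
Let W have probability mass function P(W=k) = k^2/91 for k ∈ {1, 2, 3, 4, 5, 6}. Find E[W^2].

E[W^2] = Σ w^2·P(W=w)
 = 1·1/91 + 4·4/91 + 9·9/91 + 16·16/91 + 25·25/91 + 36·36/91
 = 1/91 + 16/91 + 81/91 + 256/91 + 625/91 + 1296/91
 = 25

25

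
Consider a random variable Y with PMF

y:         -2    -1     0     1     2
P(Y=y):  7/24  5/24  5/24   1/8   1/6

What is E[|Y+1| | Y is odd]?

0.75

P(Y is odd) = 5/24 + 1/8 = 1/3.
E[|Y+1| | Y is odd] = [0·5/24 + 2·1/8] / (1/3)
 = 1/4 / (1/3)
 = 3/4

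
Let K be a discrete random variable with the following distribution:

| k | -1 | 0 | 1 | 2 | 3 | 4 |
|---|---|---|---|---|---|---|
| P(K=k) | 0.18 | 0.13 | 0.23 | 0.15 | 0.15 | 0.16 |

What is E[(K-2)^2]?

3.16

E[(K-2)^2] = Σ (k-2)^2·P(K=k)
 = 9·0.18 + 4·0.13 + 1·0.23 + 0·0.15 + 1·0.15 + 4·0.16
 = 1.62 + 0.52 + 0.23 + 0 + 0.15 + 0.64
 = 3.16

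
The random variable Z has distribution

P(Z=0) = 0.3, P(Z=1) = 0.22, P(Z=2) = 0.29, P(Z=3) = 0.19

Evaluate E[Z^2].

3.09

E[Z^2] = Σ z^2·P(Z=z)
 = 0·0.3 + 1·0.22 + 4·0.29 + 9·0.19
 = 0 + 0.22 + 1.16 + 1.71
 = 3.09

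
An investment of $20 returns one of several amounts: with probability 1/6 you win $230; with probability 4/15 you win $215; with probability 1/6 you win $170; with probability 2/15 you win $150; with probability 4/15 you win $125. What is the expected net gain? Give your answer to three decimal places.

E[payout] = 230·1/6 + 215·4/15 + 170·1/6 + 150·2/15 + 125·4/15
 = 115/3 + 172/3 + 85/3 + 20 + 100/3
 = 532/3
Net = 532/3 - 20 = 472/3

157.333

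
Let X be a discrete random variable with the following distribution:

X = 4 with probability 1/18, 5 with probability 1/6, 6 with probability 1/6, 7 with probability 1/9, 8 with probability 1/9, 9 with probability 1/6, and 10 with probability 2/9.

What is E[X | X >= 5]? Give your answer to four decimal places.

7.6471

P(X >= 5) = 1/6 + 1/6 + 1/9 + 1/9 + 1/6 + 2/9 = 17/18.
E[X | X >= 5] = [5·1/6 + 6·1/6 + 7·1/9 + 8·1/9 + 9·1/6 + 10·2/9] / (17/18)
 = 65/9 / (17/18)
 = 130/17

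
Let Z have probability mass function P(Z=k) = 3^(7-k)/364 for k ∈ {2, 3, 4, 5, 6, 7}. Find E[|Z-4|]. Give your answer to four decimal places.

1.6071

E[|Z-4|] = Σ |z-4|·P(Z=z)
 = 2·243/364 + 1·81/364 + 0·27/364 + 1·9/364 + 2·3/364 + 3·1/364
 = 243/182 + 81/364 + 0 + 9/364 + 3/182 + 3/364
 = 45/28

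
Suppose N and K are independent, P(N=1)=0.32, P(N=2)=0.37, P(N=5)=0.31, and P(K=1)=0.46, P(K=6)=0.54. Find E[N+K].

E[N+K] = Σ_n Σ_k (n+k) · P(N=n)P(K=k)
 = 2·0.1472 + 7·0.1728 + 3·0.1702 + 8·0.1998 + 6·0.1426 + 11·0.1674
 = 0.2944 + 1.2096 + 0.5106 + 1.5984 + 0.8556 + 1.8414
 = 6.31

6.31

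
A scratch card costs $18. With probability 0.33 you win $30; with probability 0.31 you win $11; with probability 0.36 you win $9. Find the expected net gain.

E[payout] = 30·0.33 + 11·0.31 + 9·0.36
 = 9.9 + 3.41 + 3.24
 = 16.55
Net = 16.55 - 18 = -1.45

-1.45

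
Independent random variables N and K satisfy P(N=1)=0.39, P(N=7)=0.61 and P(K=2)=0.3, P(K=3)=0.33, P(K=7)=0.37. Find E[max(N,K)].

E[max(N,K)] = Σ_n Σ_k max(n,k) · P(N=n)P(K=k)
 = 2·0.117 + 3·0.1287 + 7·0.1443 + 7·0.183 + 7·0.2013 + 7·0.2257
 = 0.234 + 0.3861 + 1.0101 + 1.281 + 1.4091 + 1.5799
 = 5.9002

5.9002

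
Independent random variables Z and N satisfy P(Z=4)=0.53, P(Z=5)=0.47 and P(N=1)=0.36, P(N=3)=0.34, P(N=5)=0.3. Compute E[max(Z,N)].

4.629

E[max(Z,N)] = Σ_z Σ_n max(z,n) · P(Z=z)P(N=n)
 = 4·0.1908 + 4·0.1802 + 5·0.159 + 5·0.1692 + 5·0.1598 + 5·0.141
 = 0.7632 + 0.7208 + 0.795 + 0.846 + 0.799 + 0.705
 = 4.629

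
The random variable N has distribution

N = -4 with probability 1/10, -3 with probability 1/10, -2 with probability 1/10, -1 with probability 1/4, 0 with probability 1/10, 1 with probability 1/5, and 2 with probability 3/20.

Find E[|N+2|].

E[|N+2|] = Σ |n+2|·P(N=n)
 = 2·1/10 + 1·1/10 + 0·1/10 + 1·1/4 + 2·1/10 + 3·1/5 + 4·3/20
 = 1/5 + 1/10 + 0 + 1/4 + 1/5 + 3/5 + 3/5
 = 39/20

1.95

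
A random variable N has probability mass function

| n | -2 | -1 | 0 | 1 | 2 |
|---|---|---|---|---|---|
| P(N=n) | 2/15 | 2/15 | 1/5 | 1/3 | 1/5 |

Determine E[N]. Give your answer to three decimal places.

E[N] = Σ n·P(N=n)
 = (-2)·2/15 + (-1)·2/15 + 0·1/5 + 1·1/3 + 2·1/5
 = (-4/15) + (-2/15) + 0 + 1/3 + 2/5
 = 1/3

0.333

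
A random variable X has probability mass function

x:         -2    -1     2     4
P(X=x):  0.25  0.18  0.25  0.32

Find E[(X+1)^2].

10.5

E[(X+1)^2] = Σ (x+1)^2·P(X=x)
 = 1·0.25 + 0·0.18 + 9·0.25 + 25·0.32
 = 0.25 + 0 + 2.25 + 8
 = 10.5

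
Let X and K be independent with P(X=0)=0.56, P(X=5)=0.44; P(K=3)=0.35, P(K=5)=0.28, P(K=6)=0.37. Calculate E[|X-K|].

E[|X-K|] = Σ_x Σ_k |x-k| · P(X=x)P(K=k)
 = 3·0.196 + 5·0.1568 + 6·0.2072 + 2·0.154 + 0·0.1232 + 1·0.1628
 = 0.588 + 0.784 + 1.2432 + 0.308 + 0 + 0.1628
 = 3.086

3.086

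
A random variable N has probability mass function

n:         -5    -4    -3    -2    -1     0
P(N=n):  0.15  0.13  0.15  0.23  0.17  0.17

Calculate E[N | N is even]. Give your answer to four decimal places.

-1.8491

P(N is even) = 0.13 + 0.23 + 0.17 = 0.53.
E[N | N is even] = [(-4)·0.13 + (-2)·0.23 + 0·0.17] / 0.53
 = -0.98 / 0.53
 = -98/53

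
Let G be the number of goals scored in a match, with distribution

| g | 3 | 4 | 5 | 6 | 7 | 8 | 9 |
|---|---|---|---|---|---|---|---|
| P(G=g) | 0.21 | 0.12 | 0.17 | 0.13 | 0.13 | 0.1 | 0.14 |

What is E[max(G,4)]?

E[max(G,4)] = Σ max(g,4)·P(G=g)
 = 4·0.21 + 4·0.12 + 5·0.17 + 6·0.13 + 7·0.13 + 8·0.1 + 9·0.14
 = 0.84 + 0.48 + 0.85 + 0.78 + 0.91 + 0.8 + 1.26
 = 5.92

5.92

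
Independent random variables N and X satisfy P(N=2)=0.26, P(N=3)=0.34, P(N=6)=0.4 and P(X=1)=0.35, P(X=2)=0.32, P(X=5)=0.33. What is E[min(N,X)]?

E[min(N,X)] = Σ_n Σ_x min(n,x) · P(N=n)P(X=x)
 = 1·0.091 + 2·0.0832 + 2·0.0858 + 1·0.119 + 2·0.1088 + 3·0.1122 + 1·0.14 + 2·0.128 + 5·0.132
 = 0.091 + 0.1664 + 0.1716 + 0.119 + 0.2176 + 0.3366 + 0.14 + 0.256 + 0.66
 = 2.1582

2.1582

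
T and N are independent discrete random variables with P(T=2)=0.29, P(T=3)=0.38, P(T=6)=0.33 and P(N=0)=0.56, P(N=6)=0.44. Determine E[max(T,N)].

4.712

E[max(T,N)] = Σ_t Σ_n max(t,n) · P(T=t)P(N=n)
 = 2·0.1624 + 6·0.1276 + 3·0.2128 + 6·0.1672 + 6·0.1848 + 6·0.1452
 = 0.3248 + 0.7656 + 0.6384 + 1.0032 + 1.1088 + 0.8712
 = 4.712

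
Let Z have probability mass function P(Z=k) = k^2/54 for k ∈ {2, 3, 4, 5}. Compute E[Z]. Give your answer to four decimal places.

4.1481

E[Z] = Σ z·P(Z=z)
 = 2·2/27 + 3·1/6 + 4·8/27 + 5·25/54
 = 4/27 + 1/2 + 32/27 + 125/54
 = 112/27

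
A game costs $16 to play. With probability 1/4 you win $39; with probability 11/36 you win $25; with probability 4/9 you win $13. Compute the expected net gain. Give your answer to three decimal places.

7.167

E[payout] = 39·1/4 + 25·11/36 + 13·4/9
 = 39/4 + 275/36 + 52/9
 = 139/6
Net = 139/6 - 16 = 43/6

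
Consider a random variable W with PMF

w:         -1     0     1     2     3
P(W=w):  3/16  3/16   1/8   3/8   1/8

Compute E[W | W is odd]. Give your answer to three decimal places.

0.714

P(W is odd) = 3/16 + 1/8 + 1/8 = 7/16.
E[W | W is odd] = [(-1)·3/16 + 1·1/8 + 3·1/8] / (7/16)
 = 5/16 / (7/16)
 = 5/7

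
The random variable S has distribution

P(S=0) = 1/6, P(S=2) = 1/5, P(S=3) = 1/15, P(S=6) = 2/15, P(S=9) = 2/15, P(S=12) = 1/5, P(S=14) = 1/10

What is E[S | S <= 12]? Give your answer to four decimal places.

5.5556

P(S <= 12) = 1/6 + 1/5 + 1/15 + 2/15 + 2/15 + 1/5 = 9/10.
E[S | S <= 12] = [0·1/6 + 2·1/5 + 3·1/15 + 6·2/15 + 9·2/15 + 12·1/5] / (9/10)
 = 5 / (9/10)
 = 50/9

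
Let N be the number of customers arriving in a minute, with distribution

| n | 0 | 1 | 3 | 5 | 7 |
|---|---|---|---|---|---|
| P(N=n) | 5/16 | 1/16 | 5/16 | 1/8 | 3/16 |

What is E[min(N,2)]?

1.3125

E[min(N,2)] = Σ min(n,2)·P(N=n)
 = 0·5/16 + 1·1/16 + 2·5/16 + 2·1/8 + 2·3/16
 = 0 + 1/16 + 5/8 + 1/4 + 3/8
 = 21/16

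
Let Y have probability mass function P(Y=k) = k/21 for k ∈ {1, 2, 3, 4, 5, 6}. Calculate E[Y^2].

21

E[Y^2] = Σ y^2·P(Y=y)
 = 1·1/21 + 4·2/21 + 9·1/7 + 16·4/21 + 25·5/21 + 36·2/7
 = 1/21 + 8/21 + 9/7 + 64/21 + 125/21 + 72/7
 = 21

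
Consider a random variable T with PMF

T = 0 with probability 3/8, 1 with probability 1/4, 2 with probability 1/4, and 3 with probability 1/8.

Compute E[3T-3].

0.375

E[3T-3] = Σ (3t-3)·P(T=t)
 = (-3)·3/8 + 0·1/4 + 3·1/4 + 6·1/8
 = (-9/8) + 0 + 3/4 + 3/4
 = 3/8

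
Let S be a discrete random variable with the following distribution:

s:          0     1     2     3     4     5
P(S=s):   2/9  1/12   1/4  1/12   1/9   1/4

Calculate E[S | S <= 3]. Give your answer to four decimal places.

1.3043

P(S <= 3) = 2/9 + 1/12 + 1/4 + 1/12 = 23/36.
E[S | S <= 3] = [0·2/9 + 1·1/12 + 2·1/4 + 3·1/12] / (23/36)
 = 5/6 / (23/36)
 = 30/23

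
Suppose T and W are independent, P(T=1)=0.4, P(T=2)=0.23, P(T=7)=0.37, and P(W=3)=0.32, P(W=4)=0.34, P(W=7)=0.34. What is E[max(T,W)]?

E[max(T,W)] = Σ_t Σ_w max(t,w) · P(T=t)P(W=w)
 = 3·0.128 + 4·0.136 + 7·0.136 + 3·0.0736 + 4·0.0782 + 7·0.0782 + 7·0.1184 + 7·0.1258 + 7·0.1258
 = 0.384 + 0.544 + 0.952 + 0.2208 + 0.3128 + 0.5474 + 0.8288 + 0.8806 + 0.8806
 = 5.551

5.551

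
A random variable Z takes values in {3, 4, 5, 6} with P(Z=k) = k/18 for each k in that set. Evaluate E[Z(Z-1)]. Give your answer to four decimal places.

E[Z(Z-1)] = Σ z(z-1)·P(Z=z)
 = 6·1/6 + 12·2/9 + 20·5/18 + 30·1/3
 = 1 + 8/3 + 50/9 + 10
 = 173/9

19.2222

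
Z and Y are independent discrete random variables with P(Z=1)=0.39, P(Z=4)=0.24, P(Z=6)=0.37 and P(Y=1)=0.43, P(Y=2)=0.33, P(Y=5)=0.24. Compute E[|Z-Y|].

E[|Z-Y|] = Σ_z Σ_y |z-y| · P(Z=z)P(Y=y)
 = 0·0.1677 + 1·0.1287 + 4·0.0936 + 3·0.1032 + 2·0.0792 + 1·0.0576 + 5·0.1591 + 4·0.1221 + 1·0.0888
 = 0 + 0.1287 + 0.3744 + 0.3096 + 0.1584 + 0.0576 + 0.7955 + 0.4884 + 0.0888
 = 2.4014

2.4014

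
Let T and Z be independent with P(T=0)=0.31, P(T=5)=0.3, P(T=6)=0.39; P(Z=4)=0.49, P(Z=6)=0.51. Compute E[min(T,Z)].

3.3108

E[min(T,Z)] = Σ_t Σ_z min(t,z) · P(T=t)P(Z=z)
 = 0·0.1519 + 0·0.1581 + 4·0.147 + 5·0.153 + 4·0.1911 + 6·0.1989
 = 0 + 0 + 0.588 + 0.765 + 0.7644 + 1.1934
 = 3.3108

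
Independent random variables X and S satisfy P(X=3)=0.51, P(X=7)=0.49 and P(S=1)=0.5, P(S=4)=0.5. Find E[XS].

E[XS] = Σ_x Σ_s xs · P(X=x)P(S=s)
 = 3·0.255 + 12·0.255 + 7·0.245 + 28·0.245
 = 0.765 + 3.06 + 1.715 + 6.86
 = 12.4

12.4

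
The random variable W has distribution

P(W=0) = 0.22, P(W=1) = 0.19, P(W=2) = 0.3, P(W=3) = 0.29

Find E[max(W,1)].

1.88

E[max(W,1)] = Σ max(w,1)·P(W=w)
 = 1·0.22 + 1·0.19 + 2·0.3 + 3·0.29
 = 0.22 + 0.19 + 0.6 + 0.87
 = 1.88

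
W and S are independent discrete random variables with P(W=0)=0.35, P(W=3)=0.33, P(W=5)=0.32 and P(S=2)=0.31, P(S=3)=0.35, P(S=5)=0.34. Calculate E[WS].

E[WS] = Σ_w Σ_s ws · P(W=w)P(S=s)
 = 0·0.1085 + 0·0.1225 + 0·0.119 + 6·0.1023 + 9·0.1155 + 15·0.1122 + 10·0.0992 + 15·0.112 + 25·0.1088
 = 0 + 0 + 0 + 0.6138 + 1.0395 + 1.683 + 0.992 + 1.68 + 2.72
 = 8.7283

8.7283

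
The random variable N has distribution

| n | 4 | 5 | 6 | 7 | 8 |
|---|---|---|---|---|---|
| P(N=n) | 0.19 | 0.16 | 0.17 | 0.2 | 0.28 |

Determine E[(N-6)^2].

2.24

E[(N-6)^2] = Σ (n-6)^2·P(N=n)
 = 4·0.19 + 1·0.16 + 0·0.17 + 1·0.2 + 4·0.28
 = 0.76 + 0.16 + 0 + 0.2 + 1.12
 = 2.24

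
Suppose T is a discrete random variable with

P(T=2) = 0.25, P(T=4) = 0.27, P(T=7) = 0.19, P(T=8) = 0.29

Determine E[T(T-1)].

E[T(T-1)] = Σ t(t-1)·P(T=t)
 = 2·0.25 + 12·0.27 + 42·0.19 + 56·0.29
 = 0.5 + 3.24 + 7.98 + 16.24
 = 27.96

27.96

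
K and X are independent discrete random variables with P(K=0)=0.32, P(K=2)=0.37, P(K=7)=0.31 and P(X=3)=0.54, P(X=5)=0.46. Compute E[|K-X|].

E[|K-X|] = Σ_k Σ_x |k-x| · P(K=k)P(X=x)
 = 3·0.1728 + 5·0.1472 + 1·0.1998 + 3·0.1702 + 4·0.1674 + 2·0.1426
 = 0.5184 + 0.736 + 0.1998 + 0.5106 + 0.6696 + 0.2852
 = 2.9196

2.9196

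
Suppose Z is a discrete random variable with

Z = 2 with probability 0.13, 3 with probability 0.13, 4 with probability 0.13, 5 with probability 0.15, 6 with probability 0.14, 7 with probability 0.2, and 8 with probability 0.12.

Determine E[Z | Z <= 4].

P(Z <= 4) = 0.13 + 0.13 + 0.13 = 0.39.
E[Z | Z <= 4] = [2·0.13 + 3·0.13 + 4·0.13] / 0.39
 = 1.17 / 0.39
 = 3

3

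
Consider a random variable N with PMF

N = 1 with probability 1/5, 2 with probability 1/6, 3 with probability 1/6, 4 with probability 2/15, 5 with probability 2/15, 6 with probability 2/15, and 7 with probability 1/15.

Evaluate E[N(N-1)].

E[N(N-1)] = Σ n(n-1)·P(N=n)
 = 0·1/5 + 2·1/6 + 6·1/6 + 12·2/15 + 20·2/15 + 30·2/15 + 42·1/15
 = 0 + 1/3 + 1 + 8/5 + 8/3 + 4 + 14/5
 = 62/5

12.4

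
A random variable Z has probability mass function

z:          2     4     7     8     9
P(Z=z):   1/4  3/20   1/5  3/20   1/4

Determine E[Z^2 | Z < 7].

P(Z < 7) = 1/4 + 3/20 = 2/5.
E[Z^2 | Z < 7] = [4·1/4 + 16·3/20] / (2/5)
 = 17/5 / (2/5)
 = 17/2

8.5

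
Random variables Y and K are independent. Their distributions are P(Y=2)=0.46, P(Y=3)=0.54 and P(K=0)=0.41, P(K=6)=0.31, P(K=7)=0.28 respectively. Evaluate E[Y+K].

6.36

E[Y+K] = Σ_y Σ_k (y+k) · P(Y=y)P(K=k)
 = 2·0.1886 + 8·0.1426 + 9·0.1288 + 3·0.2214 + 9·0.1674 + 10·0.1512
 = 0.3772 + 1.1408 + 1.1592 + 0.6642 + 1.5066 + 1.512
 = 6.36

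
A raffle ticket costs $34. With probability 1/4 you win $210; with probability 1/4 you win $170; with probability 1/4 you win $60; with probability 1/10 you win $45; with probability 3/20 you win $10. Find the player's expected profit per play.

E[payout] = 210·1/4 + 170·1/4 + 60·1/4 + 45·1/10 + 10·3/20
 = 105/2 + 85/2 + 15 + 9/2 + 3/2
 = 116
Net = 116 - 34 = 82

82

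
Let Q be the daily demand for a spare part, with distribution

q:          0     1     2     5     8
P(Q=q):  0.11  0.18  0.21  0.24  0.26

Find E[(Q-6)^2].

E[(Q-6)^2] = Σ (q-6)^2·P(Q=q)
 = 36·0.11 + 25·0.18 + 16·0.21 + 1·0.24 + 4·0.26
 = 3.96 + 4.5 + 3.36 + 0.24 + 1.04
 = 13.1

13.1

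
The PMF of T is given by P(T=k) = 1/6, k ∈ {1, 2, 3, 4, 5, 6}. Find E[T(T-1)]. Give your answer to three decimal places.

E[T(T-1)] = Σ t(t-1)·P(T=t)
 = 0·1/6 + 2·1/6 + 6·1/6 + 12·1/6 + 20·1/6 + 30·1/6
 = 0 + 1/3 + 1 + 2 + 10/3 + 5
 = 35/3

11.667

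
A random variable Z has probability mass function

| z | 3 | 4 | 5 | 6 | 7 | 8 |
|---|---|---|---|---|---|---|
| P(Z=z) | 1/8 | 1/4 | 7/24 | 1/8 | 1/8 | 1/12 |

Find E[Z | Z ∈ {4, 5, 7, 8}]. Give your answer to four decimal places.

5.3333

P(Z ∈ {4, 5, 7, 8}) = 1/4 + 7/24 + 1/8 + 1/12 = 3/4.
E[Z | Z ∈ {4, 5, 7, 8}] = [4·1/4 + 5·7/24 + 7·1/8 + 8·1/12] / (3/4)
 = 4 / (3/4)
 = 16/3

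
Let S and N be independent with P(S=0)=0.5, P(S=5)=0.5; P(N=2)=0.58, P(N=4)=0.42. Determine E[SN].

E[SN] = Σ_s Σ_n sn · P(S=s)P(N=n)
 = 0·0.29 + 0·0.21 + 10·0.29 + 20·0.21
 = 0 + 0 + 2.9 + 4.2
 = 7.1

7.1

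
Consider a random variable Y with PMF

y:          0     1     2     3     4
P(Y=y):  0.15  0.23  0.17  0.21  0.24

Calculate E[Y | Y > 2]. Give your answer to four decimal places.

3.5333

P(Y > 2) = 0.21 + 0.24 = 0.45.
E[Y | Y > 2] = [3·0.21 + 4·0.24] / 0.45
 = 1.59 / 0.45
 = 53/15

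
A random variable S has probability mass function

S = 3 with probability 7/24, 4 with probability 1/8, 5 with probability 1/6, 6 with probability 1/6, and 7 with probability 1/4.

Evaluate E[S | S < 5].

P(S < 5) = 7/24 + 1/8 = 5/12.
E[S | S < 5] = [3·7/24 + 4·1/8] / (5/12)
 = 11/8 / (5/12)
 = 33/10

3.3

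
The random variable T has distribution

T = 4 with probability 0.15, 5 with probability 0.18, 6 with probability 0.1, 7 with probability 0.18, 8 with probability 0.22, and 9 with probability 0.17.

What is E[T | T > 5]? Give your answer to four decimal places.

P(T > 5) = 0.1 + 0.18 + 0.22 + 0.17 = 0.67.
E[T | T > 5] = [6·0.1 + 7·0.18 + 8·0.22 + 9·0.17] / 0.67
 = 5.15 / 0.67
 = 515/67

7.6866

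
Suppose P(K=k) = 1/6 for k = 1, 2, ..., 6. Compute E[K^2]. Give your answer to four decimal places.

E[K^2] = Σ k^2·P(K=k)
 = 1·1/6 + 4·1/6 + 9·1/6 + 16·1/6 + 25·1/6 + 36·1/6
 = 1/6 + 2/3 + 3/2 + 8/3 + 25/6 + 6
 = 91/6

15.1667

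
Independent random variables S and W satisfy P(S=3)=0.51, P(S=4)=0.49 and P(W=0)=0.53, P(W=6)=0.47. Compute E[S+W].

E[S+W] = Σ_s Σ_w (s+w) · P(S=s)P(W=w)
 = 3·0.2703 + 9·0.2397 + 4·0.2597 + 10·0.2303
 = 0.8109 + 2.1573 + 1.0388 + 2.303
 = 6.31

6.31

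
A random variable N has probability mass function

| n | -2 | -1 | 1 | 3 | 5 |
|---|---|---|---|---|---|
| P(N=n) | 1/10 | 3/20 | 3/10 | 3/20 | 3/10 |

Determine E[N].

E[N] = Σ n·P(N=n)
 = (-2)·1/10 + (-1)·3/20 + 1·3/10 + 3·3/20 + 5·3/10
 = (-1/5) + (-3/20) + 3/10 + 9/20 + 3/2
 = 19/10

1.9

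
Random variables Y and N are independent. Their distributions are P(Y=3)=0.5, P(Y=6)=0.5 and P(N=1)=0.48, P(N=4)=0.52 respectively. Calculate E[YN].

E[YN] = Σ_y Σ_n yn · P(Y=y)P(N=n)
 = 3·0.24 + 12·0.26 + 6·0.24 + 24·0.26
 = 0.72 + 3.12 + 1.44 + 6.24
 = 11.52

11.52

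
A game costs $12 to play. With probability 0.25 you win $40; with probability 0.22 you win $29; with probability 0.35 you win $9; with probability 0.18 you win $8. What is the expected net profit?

8.97

E[payout] = 40·0.25 + 29·0.22 + 9·0.35 + 8·0.18
 = 10 + 6.38 + 3.15 + 1.44
 = 20.97
Net = 20.97 - 12 = 8.97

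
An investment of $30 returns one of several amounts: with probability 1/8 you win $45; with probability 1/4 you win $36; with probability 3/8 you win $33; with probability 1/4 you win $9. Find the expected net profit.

E[payout] = 45·1/8 + 36·1/4 + 33·3/8 + 9·1/4
 = 45/8 + 9 + 99/8 + 9/4
 = 117/4
Net = 117/4 - 30 = -3/4

-0.75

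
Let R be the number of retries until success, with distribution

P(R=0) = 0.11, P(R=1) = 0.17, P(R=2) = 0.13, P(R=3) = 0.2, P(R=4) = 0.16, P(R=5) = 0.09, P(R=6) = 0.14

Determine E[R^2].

12.34

E[R^2] = Σ r^2·P(R=r)
 = 0·0.11 + 1·0.17 + 4·0.13 + 9·0.2 + 16·0.16 + 25·0.09 + 36·0.14
 = 0 + 0.17 + 0.52 + 1.8 + 2.56 + 2.25 + 5.04
 = 12.34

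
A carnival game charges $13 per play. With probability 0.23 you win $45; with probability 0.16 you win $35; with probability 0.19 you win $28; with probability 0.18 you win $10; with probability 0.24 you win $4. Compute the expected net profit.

E[payout] = 45·0.23 + 35·0.16 + 28·0.19 + 10·0.18 + 4·0.24
 = 10.35 + 5.6 + 5.32 + 1.8 + 0.96
 = 24.03
Net = 24.03 - 13 = 11.03

11.03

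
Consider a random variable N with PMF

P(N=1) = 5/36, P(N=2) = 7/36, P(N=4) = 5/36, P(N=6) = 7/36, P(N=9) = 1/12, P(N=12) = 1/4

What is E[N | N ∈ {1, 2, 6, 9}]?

4

P(N ∈ {1, 2, 6, 9}) = 5/36 + 7/36 + 7/36 + 1/12 = 11/18.
E[N | N ∈ {1, 2, 6, 9}] = [1·5/36 + 2·7/36 + 6·7/36 + 9·1/12] / (11/18)
 = 22/9 / (11/18)
 = 4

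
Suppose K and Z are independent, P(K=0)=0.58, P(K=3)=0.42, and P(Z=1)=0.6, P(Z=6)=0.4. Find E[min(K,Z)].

E[min(K,Z)] = Σ_k Σ_z min(k,z) · P(K=k)P(Z=z)
 = 0·0.348 + 0·0.232 + 1·0.252 + 3·0.168
 = 0 + 0 + 0.252 + 0.504
 = 0.756

0.756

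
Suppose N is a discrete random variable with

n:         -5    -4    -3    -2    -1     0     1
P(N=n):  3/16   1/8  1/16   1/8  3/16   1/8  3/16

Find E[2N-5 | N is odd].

-8.6

P(N is odd) = 3/16 + 1/16 + 3/16 + 3/16 = 5/8.
E[2N-5 | N is odd] = [(-15)·3/16 + (-11)·1/16 + (-7)·3/16 + (-3)·3/16] / (5/8)
 = -43/8 / (5/8)
 = -43/5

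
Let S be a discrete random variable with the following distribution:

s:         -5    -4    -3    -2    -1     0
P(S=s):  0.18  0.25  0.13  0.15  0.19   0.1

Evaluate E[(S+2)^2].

E[(S+2)^2] = Σ (s+2)^2·P(S=s)
 = 9·0.18 + 4·0.25 + 1·0.13 + 0·0.15 + 1·0.19 + 4·0.1
 = 1.62 + 1 + 0.13 + 0 + 0.19 + 0.4
 = 3.34

3.34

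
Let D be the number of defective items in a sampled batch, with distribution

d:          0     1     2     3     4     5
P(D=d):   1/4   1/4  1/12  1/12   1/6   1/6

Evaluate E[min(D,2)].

1.25

E[min(D,2)] = Σ min(d,2)·P(D=d)
 = 0·1/4 + 1·1/4 + 2·1/12 + 2·1/12 + 2·1/6 + 2·1/6
 = 0 + 1/4 + 1/6 + 1/6 + 1/3 + 1/3
 = 5/4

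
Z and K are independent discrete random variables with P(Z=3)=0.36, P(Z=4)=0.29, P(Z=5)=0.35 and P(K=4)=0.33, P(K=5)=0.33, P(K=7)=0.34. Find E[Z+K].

9.34

E[Z+K] = Σ_z Σ_k (z+k) · P(Z=z)P(K=k)
 = 7·0.1188 + 8·0.1188 + 10·0.1224 + 8·0.0957 + 9·0.0957 + 11·0.0986 + 9·0.1155 + 10·0.1155 + 12·0.119
 = 0.8316 + 0.9504 + 1.224 + 0.7656 + 0.8613 + 1.0846 + 1.0395 + 1.155 + 1.428
 = 9.34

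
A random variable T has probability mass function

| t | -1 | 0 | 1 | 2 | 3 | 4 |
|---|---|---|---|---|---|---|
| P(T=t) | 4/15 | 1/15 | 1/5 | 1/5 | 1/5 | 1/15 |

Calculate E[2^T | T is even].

5.8

P(T is even) = 1/15 + 1/5 + 1/15 = 1/3.
E[2^T | T is even] = [1·1/15 + 4·1/5 + 16·1/15] / (1/3)
 = 29/15 / (1/3)
 = 29/5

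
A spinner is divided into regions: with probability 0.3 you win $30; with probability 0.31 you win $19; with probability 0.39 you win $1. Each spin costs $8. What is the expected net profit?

7.28

E[payout] = 30·0.3 + 19·0.31 + 1·0.39
 = 9 + 5.89 + 0.39
 = 15.28
Net = 15.28 - 8 = 7.28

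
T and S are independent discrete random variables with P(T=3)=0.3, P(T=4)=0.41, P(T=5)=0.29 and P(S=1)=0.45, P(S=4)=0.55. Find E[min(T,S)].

E[min(T,S)] = Σ_t Σ_s min(t,s) · P(T=t)P(S=s)
 = 1·0.135 + 3·0.165 + 1·0.1845 + 4·0.2255 + 1·0.1305 + 4·0.1595
 = 0.135 + 0.495 + 0.1845 + 0.902 + 0.1305 + 0.638
 = 2.485

2.485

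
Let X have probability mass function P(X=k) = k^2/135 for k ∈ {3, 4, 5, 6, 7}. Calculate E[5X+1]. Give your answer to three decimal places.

E[5X+1] = Σ (5x+1)·P(X=x)
 = 16·1/15 + 21·16/135 + 26·5/27 + 31·4/15 + 36·49/135
 = 16/15 + 112/45 + 130/27 + 124/15 + 196/15
 = 802/27

29.704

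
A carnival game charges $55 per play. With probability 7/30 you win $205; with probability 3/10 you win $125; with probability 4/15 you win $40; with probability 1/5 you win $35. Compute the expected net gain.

48

E[payout] = 205·7/30 + 125·3/10 + 40·4/15 + 35·1/5
 = 287/6 + 75/2 + 32/3 + 7
 = 103
Net = 103 - 55 = 48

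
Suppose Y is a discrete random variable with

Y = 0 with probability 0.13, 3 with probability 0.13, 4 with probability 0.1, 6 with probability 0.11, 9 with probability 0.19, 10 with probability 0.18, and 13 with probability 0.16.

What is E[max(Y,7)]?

8.88

E[max(Y,7)] = Σ max(y,7)·P(Y=y)
 = 7·0.13 + 7·0.13 + 7·0.1 + 7·0.11 + 9·0.19 + 10·0.18 + 13·0.16
 = 0.91 + 0.91 + 0.7 + 0.77 + 1.71 + 1.8 + 2.08
 = 8.88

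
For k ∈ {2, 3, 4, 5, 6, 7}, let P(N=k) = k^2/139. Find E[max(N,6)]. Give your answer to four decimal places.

E[max(N,6)] = Σ max(n,6)·P(N=n)
 = 6·4/139 + 6·9/139 + 6·16/139 + 6·25/139 + 6·36/139 + 7·49/139
 = 24/139 + 54/139 + 96/139 + 150/139 + 216/139 + 343/139
 = 883/139

6.3525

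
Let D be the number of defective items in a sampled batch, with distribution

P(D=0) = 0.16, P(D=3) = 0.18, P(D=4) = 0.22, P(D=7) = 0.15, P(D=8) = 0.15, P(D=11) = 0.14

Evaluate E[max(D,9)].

9.28

E[max(D,9)] = Σ max(d,9)·P(D=d)
 = 9·0.16 + 9·0.18 + 9·0.22 + 9·0.15 + 9·0.15 + 11·0.14
 = 1.44 + 1.62 + 1.98 + 1.35 + 1.35 + 1.54
 = 9.28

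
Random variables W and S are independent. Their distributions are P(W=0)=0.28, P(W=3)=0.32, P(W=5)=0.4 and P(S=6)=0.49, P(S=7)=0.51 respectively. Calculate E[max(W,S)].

E[max(W,S)] = Σ_w Σ_s max(w,s) · P(W=w)P(S=s)
 = 6·0.1372 + 7·0.1428 + 6·0.1568 + 7·0.1632 + 6·0.196 + 7·0.204
 = 0.8232 + 0.9996 + 0.9408 + 1.1424 + 1.176 + 1.428
 = 6.51

6.51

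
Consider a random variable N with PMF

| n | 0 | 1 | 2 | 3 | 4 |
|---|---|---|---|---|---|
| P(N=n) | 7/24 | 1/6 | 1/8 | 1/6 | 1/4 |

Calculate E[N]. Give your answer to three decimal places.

1.917

E[N] = Σ n·P(N=n)
 = 0·7/24 + 1·1/6 + 2·1/8 + 3·1/6 + 4·1/4
 = 0 + 1/6 + 1/4 + 1/2 + 1
 = 23/12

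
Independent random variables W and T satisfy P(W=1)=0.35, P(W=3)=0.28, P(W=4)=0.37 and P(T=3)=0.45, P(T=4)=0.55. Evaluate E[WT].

E[WT] = Σ_w Σ_t wt · P(W=w)P(T=t)
 = 3·0.1575 + 4·0.1925 + 9·0.126 + 12·0.154 + 12·0.1665 + 16·0.2035
 = 0.4725 + 0.77 + 1.134 + 1.848 + 1.998 + 3.256
 = 9.4785

9.4785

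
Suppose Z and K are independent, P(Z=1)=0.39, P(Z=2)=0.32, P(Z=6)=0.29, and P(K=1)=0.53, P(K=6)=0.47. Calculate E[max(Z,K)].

4.2881

E[max(Z,K)] = Σ_z Σ_k max(z,k) · P(Z=z)P(K=k)
 = 1·0.2067 + 6·0.1833 + 2·0.1696 + 6·0.1504 + 6·0.1537 + 6·0.1363
 = 0.2067 + 1.0998 + 0.3392 + 0.9024 + 0.9222 + 0.8178
 = 4.2881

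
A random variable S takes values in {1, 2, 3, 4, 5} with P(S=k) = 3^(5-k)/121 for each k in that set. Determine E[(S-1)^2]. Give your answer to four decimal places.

E[(S-1)^2] = Σ (s-1)^2·P(S=s)
 = 0·81/121 + 1·27/121 + 4·9/121 + 9·3/121 + 16·1/121
 = 0 + 27/121 + 36/121 + 27/121 + 16/121
 = 106/121

0.8760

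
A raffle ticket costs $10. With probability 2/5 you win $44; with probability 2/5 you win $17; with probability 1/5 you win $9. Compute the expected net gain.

16.2

E[payout] = 44·2/5 + 17·2/5 + 9·1/5
 = 88/5 + 34/5 + 9/5
 = 131/5
Net = 131/5 - 10 = 81/5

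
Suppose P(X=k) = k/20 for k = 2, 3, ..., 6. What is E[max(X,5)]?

E[max(X,5)] = Σ max(x,5)·P(X=x)
 = 5·1/10 + 5·3/20 + 5·1/5 + 5·1/4 + 6·3/10
 = 1/2 + 3/4 + 1 + 5/4 + 9/5
 = 53/10

5.3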